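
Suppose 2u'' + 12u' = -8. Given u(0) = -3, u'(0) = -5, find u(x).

u = -67/18 - 2*x/3 + 13*exp(-6*x)/18

Divide through by 2: u'' + 6u' = -4.
Characteristic equation r² + 6r = 0 factors as (r + 6)r = 0, so r = -6, 0.
Hence u_h = C1*exp(-6*x) + C2.
Since 0 is a characteristic root (multiplicity 1), multiply the polynomial trial by x: try u_p = A0*x. Substituting and matching coefficients of each power of x gives A0 = -2/3, so u_p = -2*x/3.
General solution: u = C2 - 2*x/3 + C1*exp(-6*x).
Apply the initial conditions: u(0) = C1 + C2 = -3 and u'(0) = -2/3 - 6*C1 = -5. Solving gives C1 = 13/18, C2 = -67/18.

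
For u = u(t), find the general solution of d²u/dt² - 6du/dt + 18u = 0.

u = C1*cos(3*t)*exp(3*t) + C2*exp(3*t)*sin(3*t)

Characteristic equation r² - 6r + 18 = 0 has discriminant (-6)² - 4·(18) = -36 < 0, so r = 3 ± 3i.
Hence u_h = C1*cos(3*t)*exp(3*t) + C2*exp(3*t)*sin(3*t).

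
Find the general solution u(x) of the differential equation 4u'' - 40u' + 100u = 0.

Divide through by 4: u'' - 10u' + 25u = 0.
Characteristic equation r² - 10r + 25 = 0 has discriminant (-10)² - 4·(25) = 0, so r = 5 is a repeated root.
Hence u_h = (C1 + C2*x)*exp(5*x).

u = C1*exp(5*x) + C2*x*exp(5*x)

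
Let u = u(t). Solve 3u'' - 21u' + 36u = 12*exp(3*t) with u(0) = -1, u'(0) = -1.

u = -7*exp(3*t) + 6*exp(4*t) - 4*t*exp(3*t)

Divide through by 3: u'' - 7u' + 12u = 4*exp(3*t).
Characteristic equation r² - 7r + 12 = 0 factors as (r - 3)(r - 4) = 0, so r = 3, 4.
Hence u_h = C1*exp(3*t) + C2*exp(4*t).
Since exp(3*t) solves the homogeneous equation (r = 3 is a root of multiplicity 1), multiply the trial by t. Try u_p = A*t*exp(3*t). Substituting into the equation and dividing by exp(3*t) gives A = -4, so u_p = -4*t*exp(3*t).
General solution: u = C1*exp(3*t) + C2*exp(4*t) - 4*t*exp(3*t).
Apply the initial conditions: u(0) = C1 + C2 = -1 and u'(0) = -4 + 3*C1 + 4*C2 = -1. Solving gives C1 = -7, C2 = 6.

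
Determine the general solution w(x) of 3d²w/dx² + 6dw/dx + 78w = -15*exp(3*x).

w = -5*exp(3*x)/41 + C1*cos(5*x)*exp(-x) + C2*exp(-x)*sin(5*x)

Divide through by 3: w'' + 2w' + 26w = -5*exp(3*x).
Characteristic equation r² + 2r + 26 = 0 has discriminant (2)² - 4·(26) = -100 < 0, so r = -1 ± 5i.
Hence w_h = C1*cos(5*x)*exp(-x) + C2*exp(-x)*sin(5*x).
Try w_p = A*exp(3*x). Substituting into the equation and dividing by exp(3*x) gives A = -5/41, so w_p = -5*exp(3*x)/41.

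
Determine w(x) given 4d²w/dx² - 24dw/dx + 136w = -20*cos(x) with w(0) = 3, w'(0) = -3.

Divide through by 4: w'' - 6w' + 34w = -5*cos(x).
Characteristic equation r² - 6r + 34 = 0 has discriminant (-6)² - 4·(34) = -100 < 0, so r = 3 ± 5i.
Hence w_h = C1*cos(5*x)*exp(3*x) + C2*exp(3*x)*sin(5*x).
Try w_p = A*cos(x) + B*sin(x). Substituting and equating the coefficients of cos(x) and sin(x) gives A = -11/75, B = 2/75, so w_p = -11*cos(x)/75 + 2*sin(x)/75.
General solution: w = -11*cos(x)/75 + 2*sin(x)/75 + C1*cos(5*x)*exp(3*x) + C2*exp(3*x)*sin(5*x).
Apply the initial conditions: w(0) = -11/75 + C1 = 3 and w'(0) = 2/75 + 3*C1 + 5*C2 = -3. Solving gives C1 = 236/75, C2 = -187/75.

w = -11*cos(x)/75 + 2*sin(x)/75 - 187*exp(3*x)*sin(5*x)/75 + 236*cos(5*x)*exp(3*x)/75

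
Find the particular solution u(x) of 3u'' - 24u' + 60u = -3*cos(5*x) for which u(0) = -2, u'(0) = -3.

Divide through by 3: u'' - 8u' + 20u = -cos(5*x).
Characteristic equation r² - 8r + 20 = 0 has discriminant (-8)² - 4·(20) = -16 < 0, so r = 4 ± 2i.
Hence u_h = C1*cos(2*x)*exp(4*x) + C2*exp(4*x)*sin(2*x).
Try u_p = A*cos(5*x) + B*sin(5*x). Substituting and equating the coefficients of cos(5x) and sin(5x) gives A = 1/325, B = 8/325, so u_p = cos(5*x)/325 + 8*sin(5*x)/325.
General solution: u = cos(5*x)/325 + 8*sin(5*x)/325 + C1*cos(2*x)*exp(4*x) + C2*exp(4*x)*sin(2*x).
Apply the initial conditions: u(0) = 1/325 + C1 = -2 and u'(0) = 8/65 + 2*C2 + 4*C1 = -3. Solving gives C1 = -651/325, C2 = 1589/650.

u = cos(5*x)/325 + 8*sin(5*x)/325 - 651*cos(2*x)*exp(4*x)/325 + 1589*exp(4*x)*sin(2*x)/650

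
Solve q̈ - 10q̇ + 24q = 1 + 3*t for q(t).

q = 3/32 + t/8 + C1*exp(6*t) + C2*exp(4*t)

Characteristic equation r² - 10r + 24 = 0 factors as (r - 6)(r - 4) = 0, so r = 6, 4.
Hence q_h = C1*exp(6*t) + C2*exp(4*t).
For the particular solution try q_p = A0 + A1*t. Substituting and matching coefficients of each power of t gives A0 = 3/32, A1 = 1/8, so q_p = 3/32 + t/8.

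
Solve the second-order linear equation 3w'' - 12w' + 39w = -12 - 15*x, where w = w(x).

w = -72/169 - 5*x/13 + C1*cos(3*x)*exp(2*x) + C2*exp(2*x)*sin(3*x)

Divide through by 3: w'' - 4w' + 13w = -4 - 5*x.
Characteristic equation r² - 4r + 13 = 0 has discriminant (-4)² - 4·(13) = -36 < 0, so r = 2 ± 3i.
Hence w_h = C1*cos(3*x)*exp(2*x) + C2*exp(2*x)*sin(3*x).
For the particular solution try w_p = A0 + A1*x. Substituting and matching coefficients of each power of x gives A0 = -72/169, A1 = -5/13, so w_p = -72/169 - 5*x/13.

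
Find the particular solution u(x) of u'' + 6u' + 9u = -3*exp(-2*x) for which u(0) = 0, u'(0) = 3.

Characteristic equation r² + 6r + 9 = 0 has discriminant (6)² - 4·(9) = 0, so r = -3 is a repeated root.
Hence u_h = (C1 + C2*x)*exp(-3*x).
Try u_p = A*exp(-2*x). Substituting into the equation and dividing by exp(-2*x) gives A = -3, so u_p = -3*exp(-2*x).
General solution: u = -3*exp(-2*x) + C1*exp(-3*x) + C2*x*exp(-3*x).
Apply the initial conditions: u(0) = -3 + C1 = 0 and u'(0) = 6 + C2 - 3*C1 = 3. Solving gives C1 = 3, C2 = 6.

u = -3*exp(-2*x) + 3*exp(-3*x) + 6*x*exp(-3*x)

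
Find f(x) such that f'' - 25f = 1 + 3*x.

f = -1/25 - 3*x/25 + C1*exp(-5*x) + C2*exp(5*x)

Characteristic equation r² - 25 = 0 factors as (r + 5)(r - 5) = 0, so r = -5, 5.
Hence f_h = C1*exp(-5*x) + C2*exp(5*x).
For the particular solution try f_p = A0 + A1*x. Substituting and matching coefficients of each power of x gives A0 = -1/25, A1 = -3/25, so f_p = -1/25 - 3*x/25.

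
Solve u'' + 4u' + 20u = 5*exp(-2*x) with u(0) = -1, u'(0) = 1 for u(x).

Characteristic equation r² + 4r + 20 = 0 has discriminant (4)² - 4·(20) = -64 < 0, so r = -2 ± 4i.
Hence u_h = C1*cos(4*x)*exp(-2*x) + C2*exp(-2*x)*sin(4*x).
Try u_p = A*exp(-2*x). Substituting into the equation and dividing by exp(-2*x) gives A = 5/16, so u_p = 5*exp(-2*x)/16.
General solution: u = 5*exp(-2*x)/16 + C1*cos(4*x)*exp(-2*x) + C2*exp(-2*x)*sin(4*x).
Apply the initial conditions: u(0) = 5/16 + C1 = -1 and u'(0) = -5/8 - 2*C1 + 4*C2 = 1. Solving gives C1 = -21/16, C2 = -1/4.

u = 5*exp(-2*x)/16 - 21*cos(4*x)*exp(-2*x)/16 - exp(-2*x)*sin(4*x)/4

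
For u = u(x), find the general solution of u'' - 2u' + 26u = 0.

u = C1*cos(5*x)*exp(x) + C2*exp(x)*sin(5*x)

Characteristic equation r² - 2r + 26 = 0 has discriminant (-2)² - 4·(26) = -100 < 0, so r = 1 ± 5i.
Hence u_h = C1*cos(5*x)*exp(x) + C2*exp(x)*sin(5*x).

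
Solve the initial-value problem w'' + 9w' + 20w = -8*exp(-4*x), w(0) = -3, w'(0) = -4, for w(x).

w = -11*exp(-4*x) + 8*exp(-5*x) - 8*x*exp(-4*x)

Characteristic equation r² + 9r + 20 = 0 factors as (r + 4)(r + 5) = 0, so r = -4, -5.
Hence w_h = C1*exp(-4*x) + C2*exp(-5*x).
Since exp(-4*x) solves the homogeneous equation (r = -4 is a root of multiplicity 1), multiply the trial by x. Try w_p = A*x*exp(-4*x). Substituting into the equation and dividing by exp(-4*x) gives A = -8, so w_p = -8*x*exp(-4*x).
General solution: w = C1*exp(-4*x) + C2*exp(-5*x) - 8*x*exp(-4*x).
Apply the initial conditions: w(0) = C1 + C2 = -3 and w'(0) = -8 - 5*C2 - 4*C1 = -4. Solving gives C1 = -11, C2 = 8.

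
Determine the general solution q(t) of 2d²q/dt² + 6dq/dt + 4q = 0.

q = C1*exp(-t) + C2*exp(-2*t)

Divide through by 2: q'' + 3q' + 2q = 0.
Characteristic equation r² + 3r + 2 = 0 factors as (r + 1)(r + 2) = 0, so r = -1, -2.
Hence q_h = C1*exp(-t) + C2*exp(-2*t).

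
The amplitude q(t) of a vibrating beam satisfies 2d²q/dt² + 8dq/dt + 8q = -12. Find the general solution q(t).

Divide through by 2: q'' + 4q' + 4q = -6.
Characteristic equation r² + 4r + 4 = 0 has discriminant (4)² - 4·(4) = 0, so r = -2 is a repeated root.
Hence q_h = (C1 + C2*t)*exp(-2*t).
For the particular solution try q_p = A0. Substituting and matching coefficients of each power of t gives A0 = -3/2, so q_p = -3/2.

q = -3/2 + C1*exp(-2*t) + C2*t*exp(-2*t)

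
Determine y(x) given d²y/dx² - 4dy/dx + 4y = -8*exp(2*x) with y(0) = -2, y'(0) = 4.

y = -2*exp(2*x) - 4*x**2*exp(2*x) + 8*x*exp(2*x)

Characteristic equation r² - 4r + 4 = 0 has discriminant (-4)² - 4·(4) = 0, so r = 2 is a repeated root.
Hence y_h = (C1 + C2*x)*exp(2*x).
Since exp(2*x) solves the homogeneous equation (r = 2 is a root of multiplicity 2), multiply the trial by x^2. Try y_p = A*x^2*exp(2*x). Substituting into the equation and dividing by exp(2*x) gives A = -4, so y_p = -4*x^2*exp(2*x).
General solution: y = C1*exp(2*x) - 4*x^2*exp(2*x) + C2*x*exp(2*x).
Apply the initial conditions: y(0) = C1 = -2 and y'(0) = C2 + 2*C1 = 4. Solving gives C1 = -2, C2 = 8.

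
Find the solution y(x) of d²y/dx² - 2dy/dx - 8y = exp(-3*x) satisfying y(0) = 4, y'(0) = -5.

y = exp(-3*x)/7 + 10*exp(-2*x)/3 + 11*exp(4*x)/21

Characteristic equation r² - 2r - 8 = 0 factors as (r - 4)(r + 2) = 0, so r = 4, -2.
Hence y_h = C1*exp(4*x) + C2*exp(-2*x).
Try y_p = A*exp(-3*x). Substituting into the equation and dividing by exp(-3*x) gives A = 1/7, so y_p = exp(-3*x)/7.
General solution: y = exp(-3*x)/7 + C1*exp(4*x) + C2*exp(-2*x).
Apply the initial conditions: y(0) = 1/7 + C1 + C2 = 4 and y'(0) = -3/7 - 2*C2 + 4*C1 = -5. Solving gives C1 = 11/21, C2 = 10/3.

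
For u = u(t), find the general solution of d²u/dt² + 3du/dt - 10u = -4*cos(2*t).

u = -3*sin(2*t)/29 + 7*cos(2*t)/29 + C1*exp(-5*t) + C2*exp(2*t)

Characteristic equation r² + 3r - 10 = 0 factors as (r + 5)(r - 2) = 0, so r = -5, 2.
Hence u_h = C1*exp(-5*t) + C2*exp(2*t).
Try u_p = A*cos(2*t) + B*sin(2*t). Substituting and equating the coefficients of cos(2t) and sin(2t) gives A = 7/29, B = -3/29, so u_p = -3*sin(2*t)/29 + 7*cos(2*t)/29.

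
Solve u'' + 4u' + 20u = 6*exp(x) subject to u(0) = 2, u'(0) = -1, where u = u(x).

u = 6*exp(x)/25 + 44*cos(4*x)*exp(-2*x)/25 + 57*exp(-2*x)*sin(4*x)/100

Characteristic equation r² + 4r + 20 = 0 has discriminant (4)² - 4·(20) = -64 < 0, so r = -2 ± 4i.
Hence u_h = C1*cos(4*x)*exp(-2*x) + C2*exp(-2*x)*sin(4*x).
Try u_p = A*exp(x). Substituting into the equation and dividing by exp(x) gives A = 6/25, so u_p = 6*exp(x)/25.
General solution: u = 6*exp(x)/25 + C1*cos(4*x)*exp(-2*x) + C2*exp(-2*x)*sin(4*x).
Apply the initial conditions: u(0) = 6/25 + C1 = 2 and u'(0) = 6/25 - 2*C1 + 4*C2 = -1. Solving gives C1 = 44/25, C2 = 57/100.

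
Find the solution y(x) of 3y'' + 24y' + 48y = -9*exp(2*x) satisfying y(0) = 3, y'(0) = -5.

y = -exp(2*x)/12 + 37*exp(-4*x)/12 + 15*x*exp(-4*x)/2

Divide through by 3: y'' + 8y' + 16y = -3*exp(2*x).
Characteristic equation r² + 8r + 16 = 0 has discriminant (8)² - 4·(16) = 0, so r = -4 is a repeated root.
Hence y_h = (C1 + C2*x)*exp(-4*x).
Try y_p = A*exp(2*x). Substituting into the equation and dividing by exp(2*x) gives A = -1/12, so y_p = -exp(2*x)/12.
General solution: y = -exp(2*x)/12 + C1*exp(-4*x) + C2*x*exp(-4*x).
Apply the initial conditions: y(0) = -1/12 + C1 = 3 and y'(0) = -1/6 + C2 - 4*C1 = -5. Solving gives C1 = 37/12, C2 = 15/2.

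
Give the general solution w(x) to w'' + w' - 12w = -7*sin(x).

Characteristic equation r² + r - 12 = 0 factors as (r - 3)(r + 4) = 0, so r = 3, -4.
Hence w_h = C1*exp(3*x) + C2*exp(-4*x).
Try w_p = A*cos(x) + B*sin(x). Substituting and equating the coefficients of cos(x) and sin(x) gives A = 7/170, B = 91/170, so w_p = 7*cos(x)/170 + 91*sin(x)/170.

w = 7*cos(x)/170 + 91*sin(x)/170 + C1*exp(3*x) + C2*exp(-4*x)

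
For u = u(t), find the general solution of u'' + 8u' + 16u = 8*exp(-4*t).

u = C1*exp(-4*t) + 4*t**2*exp(-4*t) + C2*t*exp(-4*t)

Characteristic equation r² + 8r + 16 = 0 has discriminant (8)² - 4·(16) = 0, so r = -4 is a repeated root.
Hence u_h = (C1 + C2*t)*exp(-4*t).
Since exp(-4*t) solves the homogeneous equation (r = -4 is a root of multiplicity 2), multiply the trial by t^2. Try u_p = A*t^2*exp(-4*t). Substituting into the equation and dividing by exp(-4*t) gives A = 4, so u_p = 4*t^2*exp(-4*t).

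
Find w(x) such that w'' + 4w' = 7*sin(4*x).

Characteristic equation r² + 4r = 0 factors as (r + 4)r = 0, so r = -4, 0.
Hence w_h = C1*exp(-4*x) + C2.
Try w_p = A*cos(4*x) + B*sin(4*x). Substituting and equating the coefficients of cos(4x) and sin(4x) gives A = -7/32, B = -7/32, so w_p = -7*cos(4*x)/32 - 7*sin(4*x)/32.

w = C2 - 7*cos(4*x)/32 - 7*sin(4*x)/32 + C1*exp(-4*x)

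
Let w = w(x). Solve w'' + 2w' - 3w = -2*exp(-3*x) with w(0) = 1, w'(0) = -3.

Characteristic equation r² + 2r - 3 = 0 factors as (r + 3)(r - 1) = 0, so r = -3, 1.
Hence w_h = C1*exp(-3*x) + C2*exp(x).
Since exp(-3*x) solves the homogeneous equation (r = -3 is a root of multiplicity 1), multiply the trial by x. Try w_p = A*x*exp(-3*x). Substituting into the equation and dividing by exp(-3*x) gives A = 1/2, so w_p = x*exp(-3*x)/2.
General solution: w = C1*exp(-3*x) + C2*exp(x) + x*exp(-3*x)/2.
Apply the initial conditions: w(0) = C1 + C2 = 1 and w'(0) = 1/2 + C2 - 3*C1 = -3. Solving gives C1 = 9/8, C2 = -1/8.

w = -exp(x)/8 + 9*exp(-3*x)/8 + x*exp(-3*x)/2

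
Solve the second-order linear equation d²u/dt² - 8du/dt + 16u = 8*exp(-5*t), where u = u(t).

u = 8*exp(-5*t)/81 + C1*exp(4*t) + C2*t*exp(4*t)

Characteristic equation r² - 8r + 16 = 0 has discriminant (-8)² - 4·(16) = 0, so r = 4 is a repeated root.
Hence u_h = (C1 + C2*t)*exp(4*t).
Try u_p = A*exp(-5*t). Substituting into the equation and dividing by exp(-5*t) gives A = 8/81, so u_p = 8*exp(-5*t)/81.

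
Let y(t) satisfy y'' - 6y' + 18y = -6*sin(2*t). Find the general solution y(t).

y = -21*sin(2*t)/85 - 18*cos(2*t)/85 + C1*cos(3*t)*exp(3*t) + C2*exp(3*t)*sin(3*t)

Characteristic equation r² - 6r + 18 = 0 has discriminant (-6)² - 4·(18) = -36 < 0, so r = 3 ± 3i.
Hence y_h = C1*cos(3*t)*exp(3*t) + C2*exp(3*t)*sin(3*t).
Try y_p = A*cos(2*t) + B*sin(2*t). Substituting and equating the coefficients of cos(2t) and sin(2t) gives A = -18/85, B = -21/85, so y_p = -21*sin(2*t)/85 - 18*cos(2*t)/85.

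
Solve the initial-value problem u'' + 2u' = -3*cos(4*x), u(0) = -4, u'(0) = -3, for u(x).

u = -11/2 - 3*sin(4*x)/40 + 3*cos(4*x)/20 + 27*exp(-2*x)/20

Characteristic equation r² + 2r = 0 factors as (r + 2)r = 0, so r = -2, 0.
Hence u_h = C1*exp(-2*x) + C2.
Try u_p = A*cos(4*x) + B*sin(4*x). Substituting and equating the coefficients of cos(4x) and sin(4x) gives A = 3/20, B = -3/40, so u_p = -3*sin(4*x)/40 + 3*cos(4*x)/20.
General solution: u = C2 - 3*sin(4*x)/40 + 3*cos(4*x)/20 + C1*exp(-2*x).
Apply the initial conditions: u(0) = 3/20 + C1 + C2 = -4 and u'(0) = -3/10 - 2*C1 = -3. Solving gives C1 = 27/20, C2 = -11/2.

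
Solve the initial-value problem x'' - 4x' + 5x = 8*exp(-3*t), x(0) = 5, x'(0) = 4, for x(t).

x = 4*exp(-3*t)/13 - 58*exp(2*t)*sin(t)/13 + 61*cos(t)*exp(2*t)/13

Characteristic equation r² - 4r + 5 = 0 has discriminant (-4)² - 4·(5) = -4 < 0, so r = 2 ± i.
Hence x_h = C1*cos(t)*exp(2*t) + C2*exp(2*t)*sin(t).
Try x_p = A*exp(-3*t). Substituting into the equation and dividing by exp(-3*t) gives A = 4/13, so x_p = 4*exp(-3*t)/13.
General solution: x = 4*exp(-3*t)/13 + C1*cos(t)*exp(2*t) + C2*exp(2*t)*sin(t).
Apply the initial conditions: x(0) = 4/13 + C1 = 5 and x'(0) = -12/13 + C2 + 2*C1 = 4. Solving gives C1 = 61/13, C2 = -58/13.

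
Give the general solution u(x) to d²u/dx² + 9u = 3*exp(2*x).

u = 3*exp(2*x)/13 + C1*cos(3*x) + C2*sin(3*x)

Characteristic equation r² + 9 = 0 has discriminant (0)² - 4·(9) = -36 < 0, so r = ± 3i.
Hence u_h = C1*cos(3*x) + C2*sin(3*x).
Try u_p = A*exp(2*x). Substituting into the equation and dividing by exp(2*x) gives A = 3/13, so u_p = 3*exp(2*x)/13.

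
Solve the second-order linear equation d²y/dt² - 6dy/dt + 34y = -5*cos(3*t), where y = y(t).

Characteristic equation r² - 6r + 34 = 0 has discriminant (-6)² - 4·(34) = -100 < 0, so r = 3 ± 5i.
Hence y_h = C1*cos(5*t)*exp(3*t) + C2*exp(3*t)*sin(5*t).
Try y_p = A*cos(3*t) + B*sin(3*t). Substituting and equating the coefficients of cos(3t) and sin(3t) gives A = -125/949, B = 90/949, so y_p = -125*cos(3*t)/949 + 90*sin(3*t)/949.

y = -125*cos(3*t)/949 + 90*sin(3*t)/949 + C1*cos(5*t)*exp(3*t) + C2*exp(3*t)*sin(5*t)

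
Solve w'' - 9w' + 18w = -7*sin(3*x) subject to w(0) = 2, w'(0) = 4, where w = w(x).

w = -37*exp(6*x)/45 - 7*cos(3*x)/30 - 7*sin(3*x)/90 + 55*exp(3*x)/18

Characteristic equation r² - 9r + 18 = 0 factors as (r - 3)(r - 6) = 0, so r = 3, 6.
Hence w_h = C1*exp(3*x) + C2*exp(6*x).
Try w_p = A*cos(3*x) + B*sin(3*x). Substituting and equating the coefficients of cos(3x) and sin(3x) gives A = -7/30, B = -7/90, so w_p = -7*cos(3*x)/30 - 7*sin(3*x)/90.
General solution: w = -7*cos(3*x)/30 - 7*sin(3*x)/90 + C1*exp(3*x) + C2*exp(6*x).
Apply the initial conditions: w(0) = -7/30 + C1 + C2 = 2 and w'(0) = -7/30 + 3*C1 + 6*C2 = 4. Solving gives C1 = 55/18, C2 = -37/45.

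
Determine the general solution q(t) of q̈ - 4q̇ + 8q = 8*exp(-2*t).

q = 2*exp(-2*t)/5 + C1*cos(2*t)*exp(2*t) + C2*exp(2*t)*sin(2*t)

Characteristic equation r² - 4r + 8 = 0 has discriminant (-4)² - 4·(8) = -16 < 0, so r = 2 ± 2i.
Hence q_h = C1*cos(2*t)*exp(2*t) + C2*exp(2*t)*sin(2*t).
Try q_p = A*exp(-2*t). Substituting into the equation and dividing by exp(-2*t) gives A = 2/5, so q_p = 2*exp(-2*t)/5.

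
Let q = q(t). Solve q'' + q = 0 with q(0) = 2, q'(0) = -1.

Characteristic equation r² + 1 = 0 has discriminant (0)² - 4·(1) = -4 < 0, so r = ± i.
Hence q_h = C1*cos(t) + C2*sin(t).
Apply the initial conditions: q(0) = C1 = 2 and q'(0) = C2 = -1. Solving gives C1 = 2, C2 = -1.

q = -sin(t) + 2*cos(t)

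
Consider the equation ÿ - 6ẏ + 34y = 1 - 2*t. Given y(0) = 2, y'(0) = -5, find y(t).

Characteristic equation r² - 6r + 34 = 0 has discriminant (-6)² - 4·(34) = -100 < 0, so r = 3 ± 5i.
Hence y_h = C1*cos(5*t)*exp(3*t) + C2*exp(3*t)*sin(5*t).
For the particular solution try y_p = A0 + A1*t. Substituting and matching coefficients of each power of t gives A0 = 11/578, A1 = -1/17, so y_p = 11/578 - t/17.
General solution: y = 11/578 - t/17 + C1*cos(5*t)*exp(3*t) + C2*exp(3*t)*sin(5*t).
Apply the initial conditions: y(0) = 11/578 + C1 = 2 and y'(0) = -1/17 + 3*C1 + 5*C2 = -5. Solving gives C1 = 1145/578, C2 = -6291/2890.

y = 11/578 - t/17 - 6291*exp(3*t)*sin(5*t)/2890 + 1145*cos(5*t)*exp(3*t)/578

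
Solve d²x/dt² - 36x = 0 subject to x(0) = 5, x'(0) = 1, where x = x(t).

Characteristic equation r² - 36 = 0 factors as (r - 6)(r + 6) = 0, so r = 6, -6.
Hence x_h = C1*exp(6*t) + C2*exp(-6*t).
Apply the initial conditions: x(0) = C1 + C2 = 5 and x'(0) = -6*C2 + 6*C1 = 1. Solving gives C1 = 31/12, C2 = 29/12.

x = 29*exp(-6*t)/12 + 31*exp(6*t)/12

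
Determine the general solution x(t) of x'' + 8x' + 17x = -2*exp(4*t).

x = -2*exp(4*t)/65 + C1*cos(t)*exp(-4*t) + C2*exp(-4*t)*sin(t)

Characteristic equation r² + 8r + 17 = 0 has discriminant (8)² - 4·(17) = -4 < 0, so r = -4 ± i.
Hence x_h = C1*cos(t)*exp(-4*t) + C2*exp(-4*t)*sin(t).
Try x_p = A*exp(4*t). Substituting into the equation and dividing by exp(4*t) gives A = -2/65, so x_p = -2*exp(4*t)/65.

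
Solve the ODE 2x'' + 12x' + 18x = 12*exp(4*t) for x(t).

Divide through by 2: x'' + 6x' + 9x = 6*exp(4*t).
Characteristic equation r² + 6r + 9 = 0 has discriminant (6)² - 4·(9) = 0, so r = -3 is a repeated root.
Hence x_h = (C1 + C2*t)*exp(-3*t).
Try x_p = A*exp(4*t). Substituting into the equation and dividing by exp(4*t) gives A = 6/49, so x_p = 6*exp(4*t)/49.

x = 6*exp(4*t)/49 + C1*exp(-3*t) + C2*t*exp(-3*t)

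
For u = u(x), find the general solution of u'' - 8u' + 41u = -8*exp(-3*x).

Characteristic equation r² - 8r + 41 = 0 has discriminant (-8)² - 4·(41) = -100 < 0, so r = 4 ± 5i.
Hence u_h = C1*cos(5*x)*exp(4*x) + C2*exp(4*x)*sin(5*x).
Try u_p = A*exp(-3*x). Substituting into the equation and dividing by exp(-3*x) gives A = -4/37, so u_p = -4*exp(-3*x)/37.

u = -4*exp(-3*x)/37 + C1*cos(5*x)*exp(4*x) + C2*exp(4*x)*sin(5*x)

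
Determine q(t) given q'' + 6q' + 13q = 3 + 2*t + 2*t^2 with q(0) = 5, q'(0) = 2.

q = 443/2197 + 2*t**2/13 + 2*t/169 + 10542*cos(2*t)*exp(-3*t)/2197 + 17997*exp(-3*t)*sin(2*t)/2197

Characteristic equation r² + 6r + 13 = 0 has discriminant (6)² - 4·(13) = -16 < 0, so r = -3 ± 2i.
Hence q_h = C1*cos(2*t)*exp(-3*t) + C2*exp(-3*t)*sin(2*t).
For the particular solution try q_p = A0 + A1*t + A2*t^2. Substituting and matching coefficients of each power of t gives A0 = 443/2197, A1 = 2/169, A2 = 2/13, so q_p = 443/2197 + 2*t^2/13 + 2*t/169.
General solution: q = 443/2197 + 2*t^2/13 + 2*t/169 + C1*cos(2*t)*exp(-3*t) + C2*exp(-3*t)*sin(2*t).
Apply the initial conditions: q(0) = 443/2197 + C1 = 5 and q'(0) = 2/169 - 3*C1 + 2*C2 = 2. Solving gives C1 = 10542/2197, C2 = 17997/2197.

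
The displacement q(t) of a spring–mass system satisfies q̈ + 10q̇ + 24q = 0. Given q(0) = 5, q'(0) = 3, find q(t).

Characteristic equation r² + 10r + 24 = 0 factors as (r + 6)(r + 4) = 0, so r = -6, -4.
Hence q_h = C1*exp(-6*t) + C2*exp(-4*t).
Apply the initial conditions: q(0) = C1 + C2 = 5 and q'(0) = -6*C1 - 4*C2 = 3. Solving gives C1 = -23/2, C2 = 33/2.

q = -23*exp(-6*t)/2 + 33*exp(-4*t)/2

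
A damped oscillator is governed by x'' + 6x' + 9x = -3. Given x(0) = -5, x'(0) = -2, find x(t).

x = -1/3 - 14*exp(-3*t)/3 - 16*t*exp(-3*t)

Characteristic equation r² + 6r + 9 = 0 has discriminant (6)² - 4·(9) = 0, so r = -3 is a repeated root.
Hence x_h = (C1 + C2*t)*exp(-3*t).
For the particular solution try x_p = A0. Substituting and matching coefficients of each power of t gives A0 = -1/3, so x_p = -1/3.
General solution: x = -1/3 + C1*exp(-3*t) + C2*t*exp(-3*t).
Apply the initial conditions: x(0) = -1/3 + C1 = -5 and x'(0) = C2 - 3*C1 = -2. Solving gives C1 = -14/3, C2 = -16.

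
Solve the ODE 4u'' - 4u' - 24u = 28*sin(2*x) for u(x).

u = -35*sin(2*x)/52 + 7*cos(2*x)/52 + C1*exp(3*x) + C2*exp(-2*x)

Divide through by 4: u'' - u' - 6u = 7*sin(2*x).
Characteristic equation r² - r - 6 = 0 factors as (r - 3)(r + 2) = 0, so r = 3, -2.
Hence u_h = C1*exp(3*x) + C2*exp(-2*x).
Try u_p = A*cos(2*x) + B*sin(2*x). Substituting and equating the coefficients of cos(2x) and sin(2x) gives A = 7/52, B = -35/52, so u_p = -35*sin(2*x)/52 + 7*cos(2*x)/52.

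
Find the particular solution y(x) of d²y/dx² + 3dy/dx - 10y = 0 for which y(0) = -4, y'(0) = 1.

y = -19*exp(2*x)/7 - 9*exp(-5*x)/7

Characteristic equation r² + 3r - 10 = 0 factors as (r - 2)(r + 5) = 0, so r = 2, -5.
Hence y_h = C1*exp(2*x) + C2*exp(-5*x).
Apply the initial conditions: y(0) = C1 + C2 = -4 and y'(0) = -5*C2 + 2*C1 = 1. Solving gives C1 = -19/7, C2 = -9/7.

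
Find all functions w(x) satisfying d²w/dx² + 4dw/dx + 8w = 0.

Characteristic equation r² + 4r + 8 = 0 has discriminant (4)² - 4·(8) = -16 < 0, so r = -2 ± 2i.
Hence w_h = C1*cos(2*x)*exp(-2*x) + C2*exp(-2*x)*sin(2*x).

w = C1*cos(2*x)*exp(-2*x) + C2*exp(-2*x)*sin(2*x)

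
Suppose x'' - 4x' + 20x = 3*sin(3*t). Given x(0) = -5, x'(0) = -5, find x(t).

Characteristic equation r² - 4r + 20 = 0 has discriminant (-4)² - 4·(20) = -64 < 0, so r = 2 ± 4i.
Hence x_h = C1*cos(4*t)*exp(2*t) + C2*exp(2*t)*sin(4*t).
Try x_p = A*cos(3*t) + B*sin(3*t). Substituting and equating the coefficients of cos(3t) and sin(3t) gives A = 36/265, B = 33/265, so x_p = 33*sin(3*t)/265 + 36*cos(3*t)/265.
General solution: x = 33*sin(3*t)/265 + 36*cos(3*t)/265 + C1*cos(4*t)*exp(2*t) + C2*exp(2*t)*sin(4*t).
Apply the initial conditions: x(0) = 36/265 + C1 = -5 and x'(0) = 99/265 + 2*C1 + 4*C2 = -5. Solving gives C1 = -1361/265, C2 = 649/530.

x = 33*sin(3*t)/265 + 36*cos(3*t)/265 - 1361*cos(4*t)*exp(2*t)/265 + 649*exp(2*t)*sin(4*t)/530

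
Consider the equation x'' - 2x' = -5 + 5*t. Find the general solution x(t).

Characteristic equation r² - 2r = 0 factors as (r - 2)r = 0, so r = 2, 0.
Hence x_h = C1*exp(2*t) + C2.
Since 0 is a characteristic root (multiplicity 1), multiply the polynomial trial by t: try x_p = t*(A0 + A1*t). Substituting and matching coefficients of each power of t gives A0 = 5/4, A1 = -5/4, so x_p = -5*t^2/4 + 5*t/4.

x = C2 - 5*t**2/4 + 5*t/4 + C1*exp(2*t)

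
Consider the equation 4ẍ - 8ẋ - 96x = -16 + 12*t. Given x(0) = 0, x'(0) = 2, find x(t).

x = 17/96 - 51*exp(-4*t)/160 - t/8 + 17*exp(6*t)/120

Divide through by 4: x'' - 2x' - 24x = -4 + 3*t.
Characteristic equation r² - 2r - 24 = 0 factors as (r + 4)(r - 6) = 0, so r = -4, 6.
Hence x_h = C1*exp(-4*t) + C2*exp(6*t).
For the particular solution try x_p = A0 + A1*t. Substituting and matching coefficients of each power of t gives A0 = 17/96, A1 = -1/8, so x_p = 17/96 - t/8.
General solution: x = 17/96 - t/8 + C1*exp(-4*t) + C2*exp(6*t).
Apply the initial conditions: x(0) = 17/96 + C1 + C2 = 0 and x'(0) = -1/8 - 4*C1 + 6*C2 = 2. Solving gives C1 = -51/160, C2 = 17/120.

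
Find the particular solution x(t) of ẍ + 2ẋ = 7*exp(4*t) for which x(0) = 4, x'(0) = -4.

x = 9/8 + 7*exp(4*t)/24 + 31*exp(-2*t)/12

Characteristic equation r² + 2r = 0 factors as (r + 2)r = 0, so r = -2, 0.
Hence x_h = C1*exp(-2*t) + C2.
Try x_p = A*exp(4*t). Substituting into the equation and dividing by exp(4*t) gives A = 7/24, so x_p = 7*exp(4*t)/24.
General solution: x = C2 + 7*exp(4*t)/24 + C1*exp(-2*t).
Apply the initial conditions: x(0) = 7/24 + C1 + C2 = 4 and x'(0) = 7/6 - 2*C1 = -4. Solving gives C1 = 31/12, C2 = 9/8.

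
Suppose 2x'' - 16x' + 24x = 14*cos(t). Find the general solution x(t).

x = -56*sin(t)/185 + 77*cos(t)/185 + C1*exp(6*t) + C2*exp(2*t)

Divide through by 2: x'' - 8x' + 12x = 7*cos(t).
Characteristic equation r² - 8r + 12 = 0 factors as (r - 6)(r - 2) = 0, so r = 6, 2.
Hence x_h = C1*exp(6*t) + C2*exp(2*t).
Try x_p = A*cos(t) + B*sin(t). Substituting and equating the coefficients of cos(t) and sin(t) gives A = 77/185, B = -56/185, so x_p = -56*sin(t)/185 + 77*cos(t)/185.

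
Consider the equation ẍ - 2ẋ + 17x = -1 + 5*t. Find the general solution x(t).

Characteristic equation r² - 2r + 17 = 0 has discriminant (-2)² - 4·(17) = -64 < 0, so r = 1 ± 4i.
Hence x_h = C1*cos(4*t)*exp(t) + C2*exp(t)*sin(4*t).
For the particular solution try x_p = A0 + A1*t. Substituting and matching coefficients of each power of t gives A0 = -7/289, A1 = 5/17, so x_p = -7/289 + 5*t/17.

x = -7/289 + 5*t/17 + C1*cos(4*t)*exp(t) + C2*exp(t)*sin(4*t)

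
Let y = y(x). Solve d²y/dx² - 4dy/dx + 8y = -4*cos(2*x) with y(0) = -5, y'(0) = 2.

y = -cos(2*x)/5 + 2*sin(2*x)/5 - 24*cos(2*x)*exp(2*x)/5 + 27*exp(2*x)*sin(2*x)/5

Characteristic equation r² - 4r + 8 = 0 has discriminant (-4)² - 4·(8) = -16 < 0, so r = 2 ± 2i.
Hence y_h = C1*cos(2*x)*exp(2*x) + C2*exp(2*x)*sin(2*x).
Try y_p = A*cos(2*x) + B*sin(2*x). Substituting and equating the coefficients of cos(2x) and sin(2x) gives A = -1/5, B = 2/5, so y_p = -cos(2*x)/5 + 2*sin(2*x)/5.
General solution: y = -cos(2*x)/5 + 2*sin(2*x)/5 + C1*cos(2*x)*exp(2*x) + C2*exp(2*x)*sin(2*x).
Apply the initial conditions: y(0) = -1/5 + C1 = -5 and y'(0) = 4/5 + 2*C1 + 2*C2 = 2. Solving gives C1 = -24/5, C2 = 27/5.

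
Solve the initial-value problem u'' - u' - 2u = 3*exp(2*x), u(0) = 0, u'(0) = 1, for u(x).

u = x*exp(2*x)

Characteristic equation r² - r - 2 = 0 factors as (r + 1)(r - 2) = 0, so r = -1, 2.
Hence u_h = C1*exp(-x) + C2*exp(2*x).
Since exp(2*x) solves the homogeneous equation (r = 2 is a root of multiplicity 1), multiply the trial by x. Try u_p = A*x*exp(2*x). Substituting into the equation and dividing by exp(2*x) gives A = 1, so u_p = x*exp(2*x).
General solution: u = C1*exp(-x) + C2*exp(2*x) + x*exp(2*x).
Apply the initial conditions: u(0) = C1 + C2 = 0 and u'(0) = 1 - C1 + 2*C2 = 1. Solving gives C1 = 0, C2 = 0.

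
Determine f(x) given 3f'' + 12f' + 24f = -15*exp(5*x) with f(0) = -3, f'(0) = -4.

Divide through by 3: f'' + 4f' + 8f = -5*exp(5*x).
Characteristic equation r² + 4r + 8 = 0 has discriminant (4)² - 4·(8) = -16 < 0, so r = -2 ± 2i.
Hence f_h = C1*cos(2*x)*exp(-2*x) + C2*exp(-2*x)*sin(2*x).
Try f_p = A*exp(5*x). Substituting into the equation and dividing by exp(5*x) gives A = -5/53, so f_p = -5*exp(5*x)/53.
General solution: f = -5*exp(5*x)/53 + C1*cos(2*x)*exp(-2*x) + C2*exp(-2*x)*sin(2*x).
Apply the initial conditions: f(0) = -5/53 + C1 = -3 and f'(0) = -25/53 - 2*C1 + 2*C2 = -4. Solving gives C1 = -154/53, C2 = -495/106.

f = -5*exp(5*x)/53 - 495*exp(-2*x)*sin(2*x)/106 - 154*cos(2*x)*exp(-2*x)/53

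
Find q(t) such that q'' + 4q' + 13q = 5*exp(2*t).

q = exp(2*t)/5 + C1*cos(3*t)*exp(-2*t) + C2*exp(-2*t)*sin(3*t)

Characteristic equation r² + 4r + 13 = 0 has discriminant (4)² - 4·(13) = -36 < 0, so r = -2 ± 3i.
Hence q_h = C1*cos(3*t)*exp(-2*t) + C2*exp(-2*t)*sin(3*t).
Try q_p = A*exp(2*t). Substituting into the equation and dividing by exp(2*t) gives A = 1/5, so q_p = exp(2*t)/5.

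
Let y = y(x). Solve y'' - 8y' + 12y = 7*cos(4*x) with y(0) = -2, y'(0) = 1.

Characteristic equation r² - 8r + 12 = 0 factors as (r - 2)(r - 6) = 0, so r = 2, 6.
Hence y_h = C1*exp(2*x) + C2*exp(6*x).
Try y_p = A*cos(4*x) + B*sin(4*x). Substituting and equating the coefficients of cos(4x) and sin(4x) gives A = -7/260, B = -14/65, so y_p = -14*sin(4*x)/65 - 7*cos(4*x)/260.
General solution: y = -14*sin(4*x)/65 - 7*cos(4*x)/260 + C1*exp(2*x) + C2*exp(6*x).
Apply the initial conditions: y(0) = -7/260 + C1 + C2 = -2 and y'(0) = -56/65 + 2*C1 + 6*C2 = 1. Solving gives C1 = -137/40, C2 = 151/104.

y = -137*exp(2*x)/40 - 14*sin(4*x)/65 - 7*cos(4*x)/260 + 151*exp(6*x)/104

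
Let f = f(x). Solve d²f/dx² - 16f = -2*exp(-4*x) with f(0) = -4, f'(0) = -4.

Characteristic equation r² - 16 = 0 factors as (r - 4)(r + 4) = 0, so r = 4, -4.
Hence f_h = C1*exp(4*x) + C2*exp(-4*x).
Since exp(-4*x) solves the homogeneous equation (r = -4 is a root of multiplicity 1), multiply the trial by x. Try f_p = A*x*exp(-4*x). Substituting into the equation and dividing by exp(-4*x) gives A = 1/4, so f_p = x*exp(-4*x)/4.
General solution: f = C1*exp(4*x) + C2*exp(-4*x) + x*exp(-4*x)/4.
Apply the initial conditions: f(0) = C1 + C2 = -4 and f'(0) = 1/4 - 4*C2 + 4*C1 = -4. Solving gives C1 = -81/32, C2 = -47/32.

f = -81*exp(4*x)/32 - 47*exp(-4*x)/32 + x*exp(-4*x)/4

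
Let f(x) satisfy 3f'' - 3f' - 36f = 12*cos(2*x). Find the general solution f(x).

f = -16*cos(2*x)/65 - 2*sin(2*x)/65 + C1*exp(-3*x) + C2*exp(4*x)

Divide through by 3: f'' - f' - 12f = 4*cos(2*x).
Characteristic equation r² - r - 12 = 0 factors as (r + 3)(r - 4) = 0, so r = -3, 4.
Hence f_h = C1*exp(-3*x) + C2*exp(4*x).
Try f_p = A*cos(2*x) + B*sin(2*x). Substituting and equating the coefficients of cos(2x) and sin(2x) gives A = -16/65, B = -2/65, so f_p = -16*cos(2*x)/65 - 2*sin(2*x)/65.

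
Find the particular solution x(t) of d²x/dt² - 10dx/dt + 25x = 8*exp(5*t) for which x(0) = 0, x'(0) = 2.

x = 2*t*exp(5*t) + 4*t**2*exp(5*t)

Characteristic equation r² - 10r + 25 = 0 has discriminant (-10)² - 4·(25) = 0, so r = 5 is a repeated root.
Hence x_h = (C1 + C2*t)*exp(5*t).
Since exp(5*t) solves the homogeneous equation (r = 5 is a root of multiplicity 2), multiply the trial by t^2. Try x_p = A*t^2*exp(5*t). Substituting into the equation and dividing by exp(5*t) gives A = 4, so x_p = 4*t^2*exp(5*t).
General solution: x = C1*exp(5*t) + 4*t^2*exp(5*t) + C2*t*exp(5*t).
Apply the initial conditions: x(0) = C1 = 0 and x'(0) = C2 + 5*C1 = 2. Solving gives C1 = 0, C2 = 2.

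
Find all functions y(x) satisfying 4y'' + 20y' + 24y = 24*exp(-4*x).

Divide through by 4: y'' + 5y' + 6y = 6*exp(-4*x).
Characteristic equation r² + 5r + 6 = 0 factors as (r + 3)(r + 2) = 0, so r = -3, -2.
Hence y_h = C1*exp(-3*x) + C2*exp(-2*x).
Try y_p = A*exp(-4*x). Substituting into the equation and dividing by exp(-4*x) gives A = 3, so y_p = 3*exp(-4*x).

y = 3*exp(-4*x) + C1*exp(-3*x) + C2*exp(-2*x)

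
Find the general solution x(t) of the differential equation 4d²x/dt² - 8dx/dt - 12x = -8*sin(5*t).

Divide through by 4: x'' - 2x' - 3x = -2*sin(5*t).
Characteristic equation r² - 2r - 3 = 0 factors as (r + 1)(r - 3) = 0, so r = -1, 3.
Hence x_h = C1*exp(-t) + C2*exp(3*t).
Try x_p = A*cos(5*t) + B*sin(5*t). Substituting and equating the coefficients of cos(5t) and sin(5t) gives A = -5/221, B = 14/221, so x_p = -5*cos(5*t)/221 + 14*sin(5*t)/221.

x = -5*cos(5*t)/221 + 14*sin(5*t)/221 + C1*exp(-t) + C2*exp(3*t)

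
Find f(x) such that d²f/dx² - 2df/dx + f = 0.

Characteristic equation r² - 2r + 1 = 0 has discriminant (-2)² - 4·(1) = 0, so r = 1 is a repeated root.
Hence f_h = (C1 + C2*x)*exp(x).

f = C1*exp(x) + C2*x*exp(x)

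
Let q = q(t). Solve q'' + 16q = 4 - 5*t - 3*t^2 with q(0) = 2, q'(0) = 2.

q = 35/128 - 5*t/16 - 3*t**2/16 + 37*sin(4*t)/64 + 221*cos(4*t)/128

Characteristic equation r² + 16 = 0 has discriminant (0)² - 4·(16) = -64 < 0, so r = ± 4i.
Hence q_h = C1*cos(4*t) + C2*sin(4*t).
For the particular solution try q_p = A0 + A1*t + A2*t^2. Substituting and matching coefficients of each power of t gives A0 = 35/128, A1 = -5/16, A2 = -3/16, so q_p = 35/128 - 5*t/16 - 3*t^2/16.
General solution: q = 35/128 - 5*t/16 - 3*t^2/16 + C1*cos(4*t) + C2*sin(4*t).
Apply the initial conditions: q(0) = 35/128 + C1 = 2 and q'(0) = -5/16 + 4*C2 = 2. Solving gives C1 = 221/128, C2 = 37/64.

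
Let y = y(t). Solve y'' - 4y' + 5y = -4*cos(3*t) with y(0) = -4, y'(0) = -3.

Characteristic equation r² - 4r + 5 = 0 has discriminant (-4)² - 4·(5) = -4 < 0, so r = 2 ± i.
Hence y_h = C1*cos(t)*exp(2*t) + C2*exp(2*t)*sin(t).
Try y_p = A*cos(3*t) + B*sin(3*t). Substituting and equating the coefficients of cos(3t) and sin(3t) gives A = 1/10, B = 3/10, so y_p = cos(3*t)/10 + 3*sin(3*t)/10.
General solution: y = cos(3*t)/10 + 3*sin(3*t)/10 + C1*cos(t)*exp(2*t) + C2*exp(2*t)*sin(t).
Apply the initial conditions: y(0) = 1/10 + C1 = -4 and y'(0) = 9/10 + C2 + 2*C1 = -3. Solving gives C1 = -41/10, C2 = 43/10.

y = cos(3*t)/10 + 3*sin(3*t)/10 - 41*cos(t)*exp(2*t)/10 + 43*exp(2*t)*sin(t)/10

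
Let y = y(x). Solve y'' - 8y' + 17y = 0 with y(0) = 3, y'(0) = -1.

y = -13*exp(4*x)*sin(x) + 3*cos(x)*exp(4*x)

Characteristic equation r² - 8r + 17 = 0 has discriminant (-8)² - 4·(17) = -4 < 0, so r = 4 ± i.
Hence y_h = C1*cos(x)*exp(4*x) + C2*exp(4*x)*sin(x).
Apply the initial conditions: y(0) = C1 = 3 and y'(0) = C2 + 4*C1 = -1. Solving gives C1 = 3, C2 = -13.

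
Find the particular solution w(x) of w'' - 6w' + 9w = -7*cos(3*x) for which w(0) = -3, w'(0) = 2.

w = -3*exp(3*x) + 7*sin(3*x)/18 + 59*x*exp(3*x)/6

Characteristic equation r² - 6r + 9 = 0 has discriminant (-6)² - 4·(9) = 0, so r = 3 is a repeated root.
Hence w_h = (C1 + C2*x)*exp(3*x).
Try w_p = A*cos(3*x) + B*sin(3*x). Substituting and equating the coefficients of cos(3x) and sin(3x) gives A = 0, B = 7/18, so w_p = 7*sin(3*x)/18.
General solution: w = 7*sin(3*x)/18 + C1*exp(3*x) + C2*x*exp(3*x).
Apply the initial conditions: w(0) = C1 = -3 and w'(0) = 7/6 + C2 + 3*C1 = 2. Solving gives C1 = -3, C2 = 59/6.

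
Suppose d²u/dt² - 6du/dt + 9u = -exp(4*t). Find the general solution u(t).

u = -exp(4*t) + C1*exp(3*t) + C2*t*exp(3*t)

Characteristic equation r² - 6r + 9 = 0 has discriminant (-6)² - 4·(9) = 0, so r = 3 is a repeated root.
Hence u_h = (C1 + C2*t)*exp(3*t).
Try u_p = A*exp(4*t). Substituting into the equation and dividing by exp(4*t) gives A = -1, so u_p = -exp(4*t).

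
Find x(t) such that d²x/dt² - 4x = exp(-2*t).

Characteristic equation r² - 4 = 0 factors as (r - 2)(r + 2) = 0, so r = 2, -2.
Hence x_h = C1*exp(2*t) + C2*exp(-2*t).
Since exp(-2*t) solves the homogeneous equation (r = -2 is a root of multiplicity 1), multiply the trial by t. Try x_p = A*t*exp(-2*t). Substituting into the equation and dividing by exp(-2*t) gives A = -1/4, so x_p = -t*exp(-2*t)/4.

x = C1*exp(2*t) + C2*exp(-2*t) - t*exp(-2*t)/4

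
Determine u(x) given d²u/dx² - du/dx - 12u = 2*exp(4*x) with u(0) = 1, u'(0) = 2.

Characteristic equation r² - r - 12 = 0 factors as (r + 3)(r - 4) = 0, so r = -3, 4.
Hence u_h = C1*exp(-3*x) + C2*exp(4*x).
Since exp(4*x) solves the homogeneous equation (r = 4 is a root of multiplicity 1), multiply the trial by x. Try u_p = A*x*exp(4*x). Substituting into the equation and dividing by exp(4*x) gives A = 2/7, so u_p = 2*x*exp(4*x)/7.
General solution: u = C1*exp(-3*x) + C2*exp(4*x) + 2*x*exp(4*x)/7.
Apply the initial conditions: u(0) = C1 + C2 = 1 and u'(0) = 2/7 - 3*C1 + 4*C2 = 2. Solving gives C1 = 16/49, C2 = 33/49.

u = 16*exp(-3*x)/49 + 33*exp(4*x)/49 + 2*x*exp(4*x)/7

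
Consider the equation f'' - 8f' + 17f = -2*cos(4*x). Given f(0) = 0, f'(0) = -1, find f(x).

Characteristic equation r² - 8r + 17 = 0 has discriminant (-8)² - 4·(17) = -4 < 0, so r = 4 ± i.
Hence f_h = C1*cos(x)*exp(4*x) + C2*exp(4*x)*sin(x).
Try f_p = A*cos(4*x) + B*sin(4*x). Substituting and equating the coefficients of cos(4x) and sin(4x) gives A = -2/1025, B = 64/1025, so f_p = -2*cos(4*x)/1025 + 64*sin(4*x)/1025.
General solution: f = -2*cos(4*x)/1025 + 64*sin(4*x)/1025 + C1*cos(x)*exp(4*x) + C2*exp(4*x)*sin(x).
Apply the initial conditions: f(0) = -2/1025 + C1 = 0 and f'(0) = 256/1025 + C2 + 4*C1 = -1. Solving gives C1 = 2/1025, C2 = -1289/1025.

f = -2*cos(4*x)/1025 + 64*sin(4*x)/1025 - 1289*exp(4*x)*sin(x)/1025 + 2*cos(x)*exp(4*x)/1025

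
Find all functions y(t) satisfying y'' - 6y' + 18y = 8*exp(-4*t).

y = 4*exp(-4*t)/29 + C1*cos(3*t)*exp(3*t) + C2*exp(3*t)*sin(3*t)

Characteristic equation r² - 6r + 18 = 0 has discriminant (-6)² - 4·(18) = -36 < 0, so r = 3 ± 3i.
Hence y_h = C1*cos(3*t)*exp(3*t) + C2*exp(3*t)*sin(3*t).
Try y_p = A*exp(-4*t). Substituting into the equation and dividing by exp(-4*t) gives A = 4/29, so y_p = 4*exp(-4*t)/29.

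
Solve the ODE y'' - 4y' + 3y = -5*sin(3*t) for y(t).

Characteristic equation r² - 4r + 3 = 0 factors as (r - 3)(r - 1) = 0, so r = 3, 1.
Hence y_h = C1*exp(3*t) + C2*exp(t).
Try y_p = A*cos(3*t) + B*sin(3*t). Substituting and equating the coefficients of cos(3t) and sin(3t) gives A = -1/3, B = 1/6, so y_p = -cos(3*t)/3 + sin(3*t)/6.

y = -cos(3*t)/3 + sin(3*t)/6 + C1*exp(3*t) + C2*exp(t)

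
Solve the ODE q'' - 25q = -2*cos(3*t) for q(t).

q = cos(3*t)/17 + C1*exp(5*t) + C2*exp(-5*t)

Characteristic equation r² - 25 = 0 factors as (r - 5)(r + 5) = 0, so r = 5, -5.
Hence q_h = C1*exp(5*t) + C2*exp(-5*t).
Try q_p = A*cos(3*t) + B*sin(3*t). Substituting and equating the coefficients of cos(3t) and sin(3t) gives A = 1/17, B = 0, so q_p = cos(3*t)/17.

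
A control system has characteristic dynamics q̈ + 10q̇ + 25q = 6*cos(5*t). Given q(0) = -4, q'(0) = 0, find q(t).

Characteristic equation r² + 10r + 25 = 0 has discriminant (10)² - 4·(25) = 0, so r = -5 is a repeated root.
Hence q_h = (C1 + C2*t)*exp(-5*t).
Try q_p = A*cos(5*t) + B*sin(5*t). Substituting and equating the coefficients of cos(5t) and sin(5t) gives A = 0, B = 3/25, so q_p = 3*sin(5*t)/25.
General solution: q = 3*sin(5*t)/25 + C1*exp(-5*t) + C2*t*exp(-5*t).
Apply the initial conditions: q(0) = C1 = -4 and q'(0) = 3/5 + C2 - 5*C1 = 0. Solving gives C1 = -4, C2 = -103/5.

q = -4*exp(-5*t) + 3*sin(5*t)/25 - 103*t*exp(-5*t)/5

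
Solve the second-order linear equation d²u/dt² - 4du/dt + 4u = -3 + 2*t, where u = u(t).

Characteristic equation r² - 4r + 4 = 0 has discriminant (-4)² - 4·(4) = 0, so r = 2 is a repeated root.
Hence u_h = (C1 + C2*t)*exp(2*t).
For the particular solution try u_p = A0 + A1*t. Substituting and matching coefficients of each power of t gives A0 = -1/4, A1 = 1/2, so u_p = -1/4 + t/2.

u = -1/4 + t/2 + C1*exp(2*t) + C2*t*exp(2*t)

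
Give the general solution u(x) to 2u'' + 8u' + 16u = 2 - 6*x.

u = 5/16 - 3*x/8 + C1*cos(2*x)*exp(-2*x) + C2*exp(-2*x)*sin(2*x)

Divide through by 2: u'' + 4u' + 8u = 1 - 3*x.
Characteristic equation r² + 4r + 8 = 0 has discriminant (4)² - 4·(8) = -16 < 0, so r = -2 ± 2i.
Hence u_h = C1*cos(2*x)*exp(-2*x) + C2*exp(-2*x)*sin(2*x).
For the particular solution try u_p = A0 + A1*x. Substituting and matching coefficients of each power of x gives A0 = 5/16, A1 = -3/8, so u_p = 5/16 - 3*x/8.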